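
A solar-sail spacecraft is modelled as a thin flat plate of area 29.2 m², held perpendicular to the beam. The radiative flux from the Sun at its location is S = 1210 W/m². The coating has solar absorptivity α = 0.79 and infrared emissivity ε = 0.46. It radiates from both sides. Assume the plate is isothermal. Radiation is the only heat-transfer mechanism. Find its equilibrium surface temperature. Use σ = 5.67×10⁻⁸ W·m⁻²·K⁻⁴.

T ≈ 368 K

At equilibrium, absorbed power = emitted power.
Absorbing cross-section = A = 29.20 m²; emitting surface = 2A = 58.40 m² (ratio 2).
αS·A_cross = εσ·A_surf·T⁴  ⇒  T⁴ = αS/(ε·2σ).
T⁴ = 0.790·1210/(0.46·2·5.67×10⁻⁸) = 1.832×10¹⁰ K⁴.
T = (1.832×10¹⁰)^(1/4).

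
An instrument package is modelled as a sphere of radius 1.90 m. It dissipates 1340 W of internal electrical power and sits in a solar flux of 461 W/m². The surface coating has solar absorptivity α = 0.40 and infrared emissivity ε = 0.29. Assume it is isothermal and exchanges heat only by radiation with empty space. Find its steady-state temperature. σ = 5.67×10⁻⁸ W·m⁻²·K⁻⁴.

At steady state, absorbed solar power + internal power = radiated power.
Absorbed: α·S·A_cross = 0.40·461·11.34 = 2091 W (cross-section πr²).
Total input = 2091 + 1340 = 3431 W.
Radiated: εσ·A_surf·T⁴ with A_surf = 4πr² = 45.36 m².
T⁴ = 3431/(0.29·5.67×10⁻⁸·45.36) = 4.600×10⁹ K⁴.

T ≈ 260 K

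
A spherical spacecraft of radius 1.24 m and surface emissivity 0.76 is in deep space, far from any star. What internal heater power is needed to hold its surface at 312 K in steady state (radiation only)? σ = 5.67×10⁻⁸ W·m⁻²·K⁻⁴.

P = εσ·4πr²·T⁴.
4πr² = 19.32 m²; T⁴ = 9.476×10⁹ K⁴.
P = 0.76·5.67×10⁻⁸·19.32·9.476×10⁹.

P ≈ 7890 W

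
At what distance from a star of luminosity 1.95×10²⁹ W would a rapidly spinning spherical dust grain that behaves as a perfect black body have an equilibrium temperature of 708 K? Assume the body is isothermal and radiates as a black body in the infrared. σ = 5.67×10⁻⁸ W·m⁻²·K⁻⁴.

For an isothermal black-emitting sphere, (1−a)S·πr² = σ·4πr²·T⁴ ⇒ S = 4σT⁴/(1−a).
S = 4·5.67×10⁻⁸·(708)⁴/1.00 = 56990 W/m².
Flux falls as S = L/(4πd²), so d = √(L/(4πS)) = √(1.95×10²⁹/(4π·56990)).

d ≈ 5.22×10¹¹ m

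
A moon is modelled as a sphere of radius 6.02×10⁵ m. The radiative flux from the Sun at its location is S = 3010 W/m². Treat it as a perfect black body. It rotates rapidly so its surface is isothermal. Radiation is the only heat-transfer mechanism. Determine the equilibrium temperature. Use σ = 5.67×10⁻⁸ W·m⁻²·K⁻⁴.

T ≈ 339 K

At equilibrium, absorbed power = emitted power.
Absorbing cross-section = πr² = 1.139×10¹² m²; emitting surface = 4πr² = 4.554×10¹² m² (ratio 4).
S·A_cross = εσ·A_surf·T⁴  ⇒  T⁴ = S/(4σ).
T⁴ = 1.00·3010/(4·5.67×10⁻⁸) = 1.327×10¹⁰ K⁴.
T = (1.327×10¹⁰)^(1/4).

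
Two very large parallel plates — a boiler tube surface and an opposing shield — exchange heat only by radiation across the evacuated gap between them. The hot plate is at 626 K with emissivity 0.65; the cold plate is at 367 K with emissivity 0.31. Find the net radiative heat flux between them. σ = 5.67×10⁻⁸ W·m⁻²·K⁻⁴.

For two infinite grey parallel plates, q = σ(T₁⁴ − T₂⁴)/(1/ε₁ + 1/ε₂ − 1).
T₁⁴ − T₂⁴ = 1.536×10¹¹ − 1.814×10¹⁰ = 1.354×10¹¹ K⁴.
1/ε₁ + 1/ε₂ − 1 = 1.538 + 3.226 − 1 = 3.764.
q = 5.67×10⁻⁸ × 1.354×10¹¹ / 3.764.

q ≈ 2040 W/m²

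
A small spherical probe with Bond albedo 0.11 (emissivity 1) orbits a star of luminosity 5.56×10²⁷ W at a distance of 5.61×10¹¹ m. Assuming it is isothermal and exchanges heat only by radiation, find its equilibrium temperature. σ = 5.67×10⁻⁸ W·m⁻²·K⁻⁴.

T ≈ 273 K

First find the stellar flux at distance d: S = L/(4πd²) = 5.56×10²⁷/(4π·(5.61×10¹¹)²) = 1406 W/m².
For an isothermal sphere, absorbed (1−a)S·πr² = emitted σ·4πr²·T⁴, so T⁴ = (1−a)S/(4σ).
T⁴ = 0.890·1406/(4·5.67×10⁻⁸) = 5.517×10⁹ K⁴.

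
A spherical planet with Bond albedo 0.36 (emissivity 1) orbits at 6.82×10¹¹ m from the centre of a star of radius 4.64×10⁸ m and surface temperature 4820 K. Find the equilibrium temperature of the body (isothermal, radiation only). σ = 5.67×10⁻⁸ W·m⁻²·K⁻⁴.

The star's surface emits σT_*⁴; at distance d the flux is S = σT_*⁴(R_*/d)².
S = 5.67×10⁻⁸·(4820)⁴·(4.64×10⁸/6.82×10¹¹)² = 14.17 W/m².
For an isothermal sphere T⁴ = (1−a)S/(4σ) = 3.997×10⁷ K⁴.

T ≈ 79.5 K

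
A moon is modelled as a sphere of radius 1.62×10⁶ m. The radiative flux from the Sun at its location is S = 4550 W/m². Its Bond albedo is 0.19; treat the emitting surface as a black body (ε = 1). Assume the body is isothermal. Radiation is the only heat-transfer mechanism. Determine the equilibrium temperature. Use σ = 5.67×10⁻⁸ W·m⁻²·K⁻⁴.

At equilibrium, absorbed power = emitted power.
Absorbing cross-section = πr² = 8.245×10¹² m²; emitting surface = 4πr² = 3.298×10¹³ m² (ratio 4).
(1−a)S·A_cross = εσ·A_surf·T⁴  ⇒  T⁴ = (1−a)S/(4σ).
T⁴ = 0.810·4550/(4·5.67×10⁻⁸) = 1.625×10¹⁰ K⁴.
T = (1.625×10¹⁰)^(1/4).

T ≈ 357 K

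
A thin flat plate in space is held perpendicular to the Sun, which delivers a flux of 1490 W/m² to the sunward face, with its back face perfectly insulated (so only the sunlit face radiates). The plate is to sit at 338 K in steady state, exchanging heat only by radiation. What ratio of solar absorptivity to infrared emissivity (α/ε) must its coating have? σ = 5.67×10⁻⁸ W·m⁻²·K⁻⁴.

Balance: αS·A = εσ·1A·T⁴ ⇒ α/ε = σT⁴/S.
α/ε = 5.67×10⁻⁸·(338)⁴/1490 = 5.67×10⁻⁸·1.305×10¹⁰/1490.

α/ε ≈ 0.497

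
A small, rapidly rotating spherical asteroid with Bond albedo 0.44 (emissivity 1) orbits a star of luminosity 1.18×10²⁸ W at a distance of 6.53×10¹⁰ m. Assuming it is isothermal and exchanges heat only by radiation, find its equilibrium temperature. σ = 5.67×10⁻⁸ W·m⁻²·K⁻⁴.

First find the stellar flux at distance d: S = L/(4πd²) = 1.18×10²⁸/(4π·(6.53×10¹⁰)²) = 2.202×10⁵ W/m².
For an isothermal sphere, absorbed (1−a)S·πr² = emitted σ·4πr²·T⁴, so T⁴ = (1−a)S/(4σ).
T⁴ = 0.560·2.202×10⁵/(4·5.67×10⁻⁸) = 5.437×10¹¹ K⁴.

T ≈ 859 K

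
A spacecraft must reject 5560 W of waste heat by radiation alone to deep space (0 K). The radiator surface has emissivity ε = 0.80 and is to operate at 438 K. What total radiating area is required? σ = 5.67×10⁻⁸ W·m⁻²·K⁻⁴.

P = εσA T⁴ ⇒ A = P/(εσT⁴).
T⁴ = 3.680×10¹⁰ K⁴.
A = 5560/(0.80 × 5.67×10⁻⁸ × 3.680×10¹⁰).

A ≈ 3.33 m²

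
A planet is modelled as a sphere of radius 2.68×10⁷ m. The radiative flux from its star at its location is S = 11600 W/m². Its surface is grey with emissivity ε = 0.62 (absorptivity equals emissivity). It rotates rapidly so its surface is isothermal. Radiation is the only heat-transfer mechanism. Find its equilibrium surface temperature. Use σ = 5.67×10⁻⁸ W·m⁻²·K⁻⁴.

At equilibrium, absorbed power = emitted power.
Absorbing cross-section = πr² = 2.256×10¹⁵ m²; emitting surface = 4πr² = 9.026×10¹⁵ m² (ratio 4).
εS·A_cross = εσ·A_surf·T⁴  ⇒  T⁴ = S/(4σ)   (ε cancels).
T⁴ = 11600/(4·5.67×10⁻⁸) = 5.115×10¹⁰ K⁴.
T = (5.115×10¹⁰)^(1/4).

T ≈ 476 K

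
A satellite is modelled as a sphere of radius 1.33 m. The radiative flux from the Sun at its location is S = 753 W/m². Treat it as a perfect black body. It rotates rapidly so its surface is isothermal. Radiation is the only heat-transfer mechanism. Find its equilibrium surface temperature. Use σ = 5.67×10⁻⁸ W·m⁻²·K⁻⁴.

T ≈ 240 K

At equilibrium, absorbed power = emitted power.
Absorbing cross-section = πr² = 5.557 m²; emitting surface = 4πr² = 22.23 m² (ratio 4).
S·A_cross = εσ·A_surf·T⁴  ⇒  T⁴ = S/(4σ).
T⁴ = 1.00·753/(4·5.67×10⁻⁸) = 3.320×10⁹ K⁴.
T = (3.320×10⁹)^(1/4).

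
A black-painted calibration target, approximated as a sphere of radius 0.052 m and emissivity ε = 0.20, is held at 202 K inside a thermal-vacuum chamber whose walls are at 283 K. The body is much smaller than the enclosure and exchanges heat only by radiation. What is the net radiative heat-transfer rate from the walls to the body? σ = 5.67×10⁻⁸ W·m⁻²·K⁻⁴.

P_net ≈ 1.83 W

For a small grey body in a large enclosure: P_net = εσA(T_body⁴ − T_wall⁴).
A = 4πr² = 0.03398 m²; T_body⁴ − T_wall⁴ = 1.665×10⁹ − 6.414×10⁹ = -4.749×10⁹ K⁴.
|P_net| = 0.20·5.67×10⁻⁸·0.03398·4.749×10⁹.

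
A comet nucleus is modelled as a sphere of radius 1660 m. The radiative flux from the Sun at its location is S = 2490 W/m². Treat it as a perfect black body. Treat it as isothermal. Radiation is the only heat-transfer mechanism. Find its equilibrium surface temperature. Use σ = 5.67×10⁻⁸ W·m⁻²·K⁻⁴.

T ≈ 324 K

At equilibrium, absorbed power = emitted power.
Absorbing cross-section = πr² = 8.657×10⁶ m²; emitting surface = 4πr² = 3.463×10⁷ m² (ratio 4).
S·A_cross = εσ·A_surf·T⁴  ⇒  T⁴ = S/(4σ).
T⁴ = 1.00·2490/(4·5.67×10⁻⁸) = 1.098×10¹⁰ K⁴.
T = (1.098×10¹⁰)^(1/4).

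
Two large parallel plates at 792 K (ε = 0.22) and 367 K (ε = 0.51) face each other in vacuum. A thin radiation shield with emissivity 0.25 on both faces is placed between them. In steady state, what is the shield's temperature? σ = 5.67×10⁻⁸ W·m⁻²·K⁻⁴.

T_s ≈ 639 K

In steady state the net flux on the hot side equals that on the cold side.
σ(T₁⁴−T_s⁴)/D₁ = σ(T_s⁴−T₂⁴)/D₂, with D₁ = 1/ε₁+1/ε_s−1 = 7.545, D₂ = 1/ε_s+1/ε₂−1 = 4.961.
Solve for T_s⁴: T_s⁴ = (D₂·T₁⁴ + D₁·T₂⁴)/(D₁+D₂) = 1.670×10¹¹ K⁴.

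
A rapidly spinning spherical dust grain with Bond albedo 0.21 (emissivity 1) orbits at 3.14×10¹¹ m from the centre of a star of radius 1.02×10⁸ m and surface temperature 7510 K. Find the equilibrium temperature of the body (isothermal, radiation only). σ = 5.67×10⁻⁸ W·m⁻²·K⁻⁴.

T ≈ 90.2 K

The star's surface emits σT_*⁴; at distance d the flux is S = σT_*⁴(R_*/d)².
S = 5.67×10⁻⁸·(7510)⁴·(1.02×10⁸/3.14×10¹¹)² = 19.03 W/m².
For an isothermal sphere T⁴ = (1−a)S/(4σ) = 6.629×10⁷ K⁴.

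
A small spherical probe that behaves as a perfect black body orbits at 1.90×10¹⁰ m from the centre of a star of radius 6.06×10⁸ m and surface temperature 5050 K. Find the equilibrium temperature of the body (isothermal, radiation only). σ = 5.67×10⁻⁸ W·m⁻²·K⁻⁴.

T ≈ 638 K

The star's surface emits σT_*⁴; at distance d the flux is S = σT_*⁴(R_*/d)².
S = 5.67×10⁻⁸·(5050)⁴·(6.06×10⁸/1.90×10¹⁰)² = 37510 W/m².
For an isothermal sphere T⁴ = (1−a)S/(4σ) = 1.654×10¹¹ K⁴.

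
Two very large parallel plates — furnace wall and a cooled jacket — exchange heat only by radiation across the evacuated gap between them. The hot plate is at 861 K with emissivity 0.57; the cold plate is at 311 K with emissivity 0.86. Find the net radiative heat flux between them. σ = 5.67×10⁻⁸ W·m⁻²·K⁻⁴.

q ≈ 16000 W/m²

For two infinite grey parallel plates, q = σ(T₁⁴ − T₂⁴)/(1/ε₁ + 1/ε₂ − 1).
T₁⁴ − T₂⁴ = 5.496×10¹¹ − 9.355×10⁹ = 5.402×10¹¹ K⁴.
1/ε₁ + 1/ε₂ − 1 = 1.754 + 1.163 − 1 = 1.917.
q = 5.67×10⁻⁸ × 5.402×10¹¹ / 1.917.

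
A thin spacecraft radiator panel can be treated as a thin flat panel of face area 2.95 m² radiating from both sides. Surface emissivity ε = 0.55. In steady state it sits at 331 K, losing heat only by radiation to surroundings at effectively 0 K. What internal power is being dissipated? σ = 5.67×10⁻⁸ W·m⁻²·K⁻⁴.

Steady state: P = εσA T⁴.
A = 2·2.95 = 5.900 m²; T⁴ = (331)⁴ = 1.200×10¹⁰ K⁴.
P = 0.55 × 5.67×10⁻⁸ × 5.900 × 1.200×10¹⁰.

P ≈ 2210 W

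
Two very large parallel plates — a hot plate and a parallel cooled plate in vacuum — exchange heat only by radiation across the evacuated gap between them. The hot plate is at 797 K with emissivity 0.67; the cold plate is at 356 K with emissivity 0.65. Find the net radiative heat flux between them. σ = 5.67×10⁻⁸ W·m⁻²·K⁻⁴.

For two infinite grey parallel plates, q = σ(T₁⁴ − T₂⁴)/(1/ε₁ + 1/ε₂ − 1).
T₁⁴ − T₂⁴ = 4.035×10¹¹ − 1.606×10¹⁰ = 3.874×10¹¹ K⁴.
1/ε₁ + 1/ε₂ − 1 = 1.493 + 1.538 − 1 = 2.031.
q = 5.67×10⁻⁸ × 3.874×10¹¹ / 2.031.

q ≈ 10800 W/m²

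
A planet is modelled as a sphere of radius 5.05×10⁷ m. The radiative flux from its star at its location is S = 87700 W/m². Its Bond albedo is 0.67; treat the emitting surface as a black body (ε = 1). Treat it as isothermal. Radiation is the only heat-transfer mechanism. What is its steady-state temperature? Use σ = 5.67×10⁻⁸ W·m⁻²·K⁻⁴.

At equilibrium, absorbed power = emitted power.
Absorbing cross-section = πr² = 8.012×10¹⁵ m²; emitting surface = 4πr² = 3.205×10¹⁶ m² (ratio 4).
(1−a)S·A_cross = εσ·A_surf·T⁴  ⇒  T⁴ = (1−a)S/(4σ).
T⁴ = 0.330·87700/(4·5.67×10⁻⁸) = 1.276×10¹¹ K⁴.
T = (1.276×10¹¹)^(1/4).

T ≈ 598 K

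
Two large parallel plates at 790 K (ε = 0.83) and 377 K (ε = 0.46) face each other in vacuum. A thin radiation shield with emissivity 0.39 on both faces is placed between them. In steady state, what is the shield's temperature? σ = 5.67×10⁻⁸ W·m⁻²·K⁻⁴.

T_s ≈ 694 K

In steady state the net flux on the hot side equals that on the cold side.
σ(T₁⁴−T_s⁴)/D₁ = σ(T_s⁴−T₂⁴)/D₂, with D₁ = 1/ε₁+1/ε_s−1 = 2.769, D₂ = 1/ε_s+1/ε₂−1 = 3.738.
Solve for T_s⁴: T_s⁴ = (D₂·T₁⁴ + D₁·T₂⁴)/(D₁+D₂) = 2.324×10¹¹ K⁴.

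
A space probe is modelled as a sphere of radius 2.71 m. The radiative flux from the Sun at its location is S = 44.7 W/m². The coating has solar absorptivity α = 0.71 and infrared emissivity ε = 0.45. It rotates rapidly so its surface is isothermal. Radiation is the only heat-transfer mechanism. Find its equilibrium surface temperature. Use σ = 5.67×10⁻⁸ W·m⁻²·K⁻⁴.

At equilibrium, absorbed power = emitted power.
Absorbing cross-section = πr² = 23.07 m²; emitting surface = 4πr² = 92.29 m² (ratio 4).
αS·A_cross = εσ·A_surf·T⁴  ⇒  T⁴ = αS/(ε·4σ).
T⁴ = 0.710·44.7/(0.45·4·5.67×10⁻⁸) = 3.110×10⁸ K⁴.
T = (3.110×10⁸)^(1/4).

T ≈ 133 K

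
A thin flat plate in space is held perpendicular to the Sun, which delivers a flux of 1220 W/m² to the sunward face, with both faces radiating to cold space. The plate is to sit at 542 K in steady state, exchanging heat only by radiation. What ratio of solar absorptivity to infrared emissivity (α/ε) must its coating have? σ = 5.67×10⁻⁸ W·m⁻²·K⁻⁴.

α/ε ≈ 8.02

Balance: αS·A = εσ·2A·T⁴ ⇒ α/ε = 2σT⁴/S.
α/ε = 2·5.67×10⁻⁸·(542)⁴/1220 = 2·5.67×10⁻⁸·8.630×10¹⁰/1220.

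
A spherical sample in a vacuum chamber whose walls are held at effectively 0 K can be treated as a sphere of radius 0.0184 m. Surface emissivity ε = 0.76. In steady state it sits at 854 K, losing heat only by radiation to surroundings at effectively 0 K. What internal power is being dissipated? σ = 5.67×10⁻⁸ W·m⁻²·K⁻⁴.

Steady state: P = εσA T⁴.
A = 4πr² = 0.004254 m²; T⁴ = (854)⁴ = 5.319×10¹¹ K⁴.
P = 0.76 × 5.67×10⁻⁸ × 0.004254 × 5.319×10¹¹.

P ≈ 97.5 W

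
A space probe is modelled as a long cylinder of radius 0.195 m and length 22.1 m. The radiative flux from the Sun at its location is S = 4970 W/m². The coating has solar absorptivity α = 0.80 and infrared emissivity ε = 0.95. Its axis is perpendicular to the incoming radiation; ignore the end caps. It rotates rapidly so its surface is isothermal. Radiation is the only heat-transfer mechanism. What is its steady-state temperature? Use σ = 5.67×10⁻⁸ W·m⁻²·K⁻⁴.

At equilibrium, absorbed power = emitted power.
Absorbing cross-section = 2rL = 8.619 m²; emitting surface = 2πrL = 27.08 m² (ratio π).
αS·A_cross = εσ·A_surf·T⁴  ⇒  T⁴ = αS/(ε·πσ).
T⁴ = 0.800·4970/(0.95·π·5.67×10⁻⁸) = 2.350×10¹⁰ K⁴.
T = (2.350×10¹⁰)^(1/4).

T ≈ 392 K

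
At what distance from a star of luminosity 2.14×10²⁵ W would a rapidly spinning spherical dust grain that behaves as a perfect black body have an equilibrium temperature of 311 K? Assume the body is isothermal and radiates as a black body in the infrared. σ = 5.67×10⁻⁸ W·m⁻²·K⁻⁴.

d ≈ 2.83×10¹⁰ m

For an isothermal black-emitting sphere, (1−a)S·πr² = σ·4πr²·T⁴ ⇒ S = 4σT⁴/(1−a).
S = 4·5.67×10⁻⁸·(311)⁴/1.00 = 2122 W/m².
Flux falls as S = L/(4πd²), so d = √(L/(4πS)) = √(2.14×10²⁵/(4π·2122)).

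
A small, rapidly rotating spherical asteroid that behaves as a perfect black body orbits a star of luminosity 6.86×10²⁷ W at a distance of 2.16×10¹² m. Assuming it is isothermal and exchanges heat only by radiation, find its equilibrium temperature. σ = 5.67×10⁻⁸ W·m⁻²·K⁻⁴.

First find the stellar flux at distance d: S = L/(4πd²) = 6.86×10²⁷/(4π·(2.16×10¹²)²) = 117.0 W/m².
For an isothermal sphere, absorbed (1−a)S·πr² = emitted σ·4πr²·T⁴, so T⁴ = (1−a)S/(4σ).
T⁴ = 1.00·117.0/(4·5.67×10⁻⁸) = 5.159×10⁸ K⁴.

T ≈ 151 K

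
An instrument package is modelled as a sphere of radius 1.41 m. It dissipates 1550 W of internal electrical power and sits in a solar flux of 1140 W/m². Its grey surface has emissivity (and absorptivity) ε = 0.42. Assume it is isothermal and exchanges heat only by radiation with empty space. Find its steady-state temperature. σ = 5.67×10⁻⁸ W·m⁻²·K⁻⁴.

T ≈ 296 K

At steady state, absorbed solar power + internal power = radiated power.
Absorbed: α·S·A_cross = 0.42·1140·6.246 = 2990 W (cross-section πr²).
Total input = 2990 + 1550 = 4540 W.
Radiated: εσ·A_surf·T⁴ with A_surf = 4πr² = 24.98 m².
T⁴ = 4540/(0.42·5.67×10⁻⁸·24.98) = 7.632×10⁹ K⁴.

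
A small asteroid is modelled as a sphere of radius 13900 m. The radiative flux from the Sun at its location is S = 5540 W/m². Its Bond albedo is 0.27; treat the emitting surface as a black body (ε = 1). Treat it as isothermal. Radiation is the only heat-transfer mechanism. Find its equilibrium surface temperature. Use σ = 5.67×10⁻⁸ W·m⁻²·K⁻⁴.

At equilibrium, absorbed power = emitted power.
Absorbing cross-section = πr² = 6.070×10⁸ m²; emitting surface = 4πr² = 2.428×10⁹ m² (ratio 4).
(1−a)S·A_cross = εσ·A_surf·T⁴  ⇒  T⁴ = (1−a)S/(4σ).
T⁴ = 0.730·5540/(4·5.67×10⁻⁸) = 1.783×10¹⁰ K⁴.
T = (1.783×10¹⁰)^(1/4).

T ≈ 365 K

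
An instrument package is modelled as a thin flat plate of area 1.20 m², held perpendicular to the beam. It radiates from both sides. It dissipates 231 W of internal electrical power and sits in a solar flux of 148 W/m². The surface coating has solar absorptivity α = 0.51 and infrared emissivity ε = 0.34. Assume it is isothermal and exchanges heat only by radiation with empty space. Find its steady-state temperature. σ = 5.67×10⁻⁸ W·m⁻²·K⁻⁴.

T ≈ 289 K

At steady state, absorbed solar power + internal power = radiated power.
Absorbed: α·S·A_cross = 0.51·148·1.200 = 90.58 W (cross-section A).
Total input = 90.58 + 231 = 321.6 W.
Radiated: εσ·A_surf·T⁴ with A_surf = 2A = 2.400 m².
T⁴ = 321.6/(0.34·5.67×10⁻⁸·2.400) = 6.950×10⁹ K⁴.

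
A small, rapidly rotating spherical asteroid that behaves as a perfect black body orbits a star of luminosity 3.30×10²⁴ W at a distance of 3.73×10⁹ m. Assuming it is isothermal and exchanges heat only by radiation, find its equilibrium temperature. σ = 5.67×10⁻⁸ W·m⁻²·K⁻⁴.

T ≈ 537 K

First find the stellar flux at distance d: S = L/(4πd²) = 3.30×10²⁴/(4π·(3.73×10⁹)²) = 18870 W/m².
For an isothermal sphere, absorbed (1−a)S·πr² = emitted σ·4πr²·T⁴, so T⁴ = (1−a)S/(4σ).
T⁴ = 1.00·18870/(4·5.67×10⁻⁸) = 8.322×10¹⁰ K⁴.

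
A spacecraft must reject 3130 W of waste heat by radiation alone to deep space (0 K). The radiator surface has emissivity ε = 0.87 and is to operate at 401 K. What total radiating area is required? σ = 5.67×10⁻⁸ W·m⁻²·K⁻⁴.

A ≈ 2.45 m²

P = εσA T⁴ ⇒ A = P/(εσT⁴).
T⁴ = 2.586×10¹⁰ K⁴.
A = 3130/(0.87 × 5.67×10⁻⁸ × 2.586×10¹⁰).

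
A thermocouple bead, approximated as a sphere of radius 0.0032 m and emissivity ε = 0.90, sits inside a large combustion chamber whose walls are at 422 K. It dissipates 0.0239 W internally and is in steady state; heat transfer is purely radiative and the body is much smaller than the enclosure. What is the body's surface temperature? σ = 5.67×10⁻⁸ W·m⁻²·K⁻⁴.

For a small grey body in a large enclosure, net radiated power = εσA(T⁴ − T_w⁴).
Steady state: P = εσA(T⁴ − T_w⁴) with A = 4πr² = 1.287×10⁻⁴ m².
T⁴ = P/(εσA) + T_w⁴ = 0.0239/(0.90·5.67×10⁻⁸·1.287×10⁻⁴) + (422)⁴
    = 3.640×10⁹ + 3.171×10¹⁰ = 3.535×10¹⁰ K⁴.

T ≈ 434 K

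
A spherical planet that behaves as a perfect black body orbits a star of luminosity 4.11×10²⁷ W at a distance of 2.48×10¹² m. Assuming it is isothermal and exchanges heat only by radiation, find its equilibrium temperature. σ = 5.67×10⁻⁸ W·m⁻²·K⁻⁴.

T ≈ 124 K

First find the stellar flux at distance d: S = L/(4πd²) = 4.11×10²⁷/(4π·(2.48×10¹²)²) = 53.18 W/m².
For an isothermal sphere, absorbed (1−a)S·πr² = emitted σ·4πr²·T⁴, so T⁴ = (1−a)S/(4σ).
T⁴ = 1.00·53.18/(4·5.67×10⁻⁸) = 2.345×10⁸ K⁴.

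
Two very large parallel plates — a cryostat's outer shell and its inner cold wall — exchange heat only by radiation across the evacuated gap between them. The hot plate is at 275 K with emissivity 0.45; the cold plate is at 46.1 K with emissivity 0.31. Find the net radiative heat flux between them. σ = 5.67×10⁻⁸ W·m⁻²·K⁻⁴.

For two infinite grey parallel plates, q = σ(T₁⁴ − T₂⁴)/(1/ε₁ + 1/ε₂ − 1).
T₁⁴ − T₂⁴ = 5.719×10⁹ − 4.517×10⁶ = 5.715×10⁹ K⁴.
1/ε₁ + 1/ε₂ − 1 = 2.222 + 3.226 − 1 = 4.448.
q = 5.67×10⁻⁸ × 5.715×10⁹ / 4.448.

q ≈ 72.8 W/m²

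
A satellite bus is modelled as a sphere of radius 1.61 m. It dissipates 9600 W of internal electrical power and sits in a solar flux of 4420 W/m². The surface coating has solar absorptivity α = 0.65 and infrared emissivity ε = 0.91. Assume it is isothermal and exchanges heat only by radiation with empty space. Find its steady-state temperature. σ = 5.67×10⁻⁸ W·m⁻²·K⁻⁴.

At steady state, absorbed solar power + internal power = radiated power.
Absorbed: α·S·A_cross = 0.65·4420·8.143 = 23400 W (cross-section πr²).
Total input = 23400 + 9600 = 33000 W.
Radiated: εσ·A_surf·T⁴ with A_surf = 4πr² = 32.57 m².
T⁴ = 33000/(0.91·5.67×10⁻⁸·32.57) = 1.963×10¹⁰ K⁴.

T ≈ 374 K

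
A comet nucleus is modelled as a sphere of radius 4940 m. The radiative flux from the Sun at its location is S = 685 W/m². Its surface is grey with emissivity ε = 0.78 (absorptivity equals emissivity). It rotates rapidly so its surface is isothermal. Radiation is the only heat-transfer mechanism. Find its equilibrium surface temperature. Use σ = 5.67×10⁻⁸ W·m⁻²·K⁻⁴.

T ≈ 234 K

At equilibrium, absorbed power = emitted power.
Absorbing cross-section = πr² = 7.667×10⁷ m²; emitting surface = 4πr² = 3.067×10⁸ m² (ratio 4).
εS·A_cross = εσ·A_surf·T⁴  ⇒  T⁴ = S/(4σ)   (ε cancels).
T⁴ = 685/(4·5.67×10⁻⁸) = 3.020×10⁹ K⁴.
T = (3.020×10⁹)^(1/4).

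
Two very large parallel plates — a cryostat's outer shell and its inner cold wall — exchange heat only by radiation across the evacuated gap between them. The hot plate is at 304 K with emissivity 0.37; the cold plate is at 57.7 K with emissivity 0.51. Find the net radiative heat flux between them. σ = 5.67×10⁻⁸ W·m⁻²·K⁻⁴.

q ≈ 132 W/m²

For two infinite grey parallel plates, q = σ(T₁⁴ − T₂⁴)/(1/ε₁ + 1/ε₂ − 1).
T₁⁴ − T₂⁴ = 8.541×10⁹ − 1.108×10⁷ = 8.530×10⁹ K⁴.
1/ε₁ + 1/ε₂ − 1 = 2.703 + 1.961 − 1 = 3.663.
q = 5.67×10⁻⁸ × 8.530×10⁹ / 3.663.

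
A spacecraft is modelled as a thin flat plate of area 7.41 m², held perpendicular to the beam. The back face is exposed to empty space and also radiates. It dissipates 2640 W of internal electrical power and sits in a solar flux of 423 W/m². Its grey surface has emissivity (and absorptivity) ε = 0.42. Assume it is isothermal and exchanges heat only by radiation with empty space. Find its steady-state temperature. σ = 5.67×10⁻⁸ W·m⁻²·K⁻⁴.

At steady state, absorbed solar power + internal power = radiated power.
Absorbed: α·S·A_cross = 0.42·423·7.410 = 1316 W (cross-section A).
Total input = 1316 + 2640 = 3956 W.
Radiated: εσ·A_surf·T⁴ with A_surf = 2A = 14.82 m².
T⁴ = 3956/(0.42·5.67×10⁻⁸·14.82) = 1.121×10¹⁰ K⁴.

T ≈ 325 K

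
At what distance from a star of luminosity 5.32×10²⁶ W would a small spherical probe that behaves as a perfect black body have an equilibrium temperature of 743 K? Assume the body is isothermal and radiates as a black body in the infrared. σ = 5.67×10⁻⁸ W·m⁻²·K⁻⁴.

For an isothermal black-emitting sphere, (1−a)S·πr² = σ·4πr²·T⁴ ⇒ S = 4σT⁴/(1−a).
S = 4·5.67×10⁻⁸·(743)⁴/1.00 = 69120 W/m².
Flux falls as S = L/(4πd²), so d = √(L/(4πS)) = √(5.32×10²⁶/(4π·69120)).

d ≈ 2.47×10¹⁰ m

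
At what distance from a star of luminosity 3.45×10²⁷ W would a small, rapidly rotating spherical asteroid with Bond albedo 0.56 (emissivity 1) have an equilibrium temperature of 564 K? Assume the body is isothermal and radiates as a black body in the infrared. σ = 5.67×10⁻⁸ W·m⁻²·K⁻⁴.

For an isothermal black-emitting sphere, (1−a)S·πr² = σ·4πr²·T⁴ ⇒ S = 4σT⁴/(1−a).
S = 4·5.67×10⁻⁸·(564)⁴/0.440 = 52160 W/m².
Flux falls as S = L/(4πd²), so d = √(L/(4πS)) = √(3.45×10²⁷/(4π·52160)).

d ≈ 7.26×10¹⁰ m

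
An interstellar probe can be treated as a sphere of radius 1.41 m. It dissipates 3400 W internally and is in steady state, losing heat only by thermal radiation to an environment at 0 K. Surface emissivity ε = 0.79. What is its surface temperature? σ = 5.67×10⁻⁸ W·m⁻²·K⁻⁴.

Steady state: internal power = radiated power, P = εσA T⁴.
Radiating area A = 4πr² = 24.98 m².
T⁴ = P/(εσA) = 3400/(0.79·5.67×10⁻⁸·24.98) = 3.038×10⁹ K⁴.
T = (3.038×10⁹)^(1/4).

T ≈ 235 K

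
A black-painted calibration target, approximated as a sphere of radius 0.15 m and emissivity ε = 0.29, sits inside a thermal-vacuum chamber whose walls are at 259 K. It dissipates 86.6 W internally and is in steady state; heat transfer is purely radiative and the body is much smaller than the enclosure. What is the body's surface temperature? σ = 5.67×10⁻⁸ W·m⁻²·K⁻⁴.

For a small grey body in a large enclosure, net radiated power = εσA(T⁴ − T_w⁴).
Steady state: P = εσA(T⁴ − T_w⁴) with A = 4πr² = 0.2827 m².
T⁴ = P/(εσA) + T_w⁴ = 86.6/(0.29·5.67×10⁻⁸·0.2827) + (259)⁴
    = 1.863×10¹⁰ + 4.500×10⁹ = 2.313×10¹⁰ K⁴.

T ≈ 390 K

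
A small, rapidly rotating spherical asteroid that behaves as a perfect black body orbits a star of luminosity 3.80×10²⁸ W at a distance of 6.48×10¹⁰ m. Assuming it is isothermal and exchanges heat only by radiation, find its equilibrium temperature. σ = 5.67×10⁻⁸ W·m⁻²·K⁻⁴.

T ≈ 1330 K

First find the stellar flux at distance d: S = L/(4πd²) = 3.80×10²⁸/(4π·(6.48×10¹⁰)²) = 7.202×10⁵ W/m².
For an isothermal sphere, absorbed (1−a)S·πr² = emitted σ·4πr²·T⁴, so T⁴ = (1−a)S/(4σ).
T⁴ = 1.00·7.202×10⁵/(4·5.67×10⁻⁸) = 3.175×10¹² K⁴.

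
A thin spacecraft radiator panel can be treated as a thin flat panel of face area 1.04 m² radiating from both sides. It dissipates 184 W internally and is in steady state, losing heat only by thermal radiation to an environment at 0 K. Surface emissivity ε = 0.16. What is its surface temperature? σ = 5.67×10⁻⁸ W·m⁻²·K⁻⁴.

T ≈ 314 K

Steady state: internal power = radiated power, P = εσA T⁴.
Radiating area A = 2·1.04 = 2.080 m².
T⁴ = P/(εσA) = 184/(0.16·5.67×10⁻⁸·2.080) = 9.751×10⁹ K⁴.
T = (9.751×10⁹)^(1/4).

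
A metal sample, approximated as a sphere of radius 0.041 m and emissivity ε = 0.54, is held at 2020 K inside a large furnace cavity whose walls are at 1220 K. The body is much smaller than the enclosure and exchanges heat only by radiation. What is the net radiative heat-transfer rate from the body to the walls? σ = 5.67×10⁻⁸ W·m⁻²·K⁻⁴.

For a small grey body in a large enclosure: P_net = εσA(T_body⁴ − T_wall⁴).
A = 4πr² = 0.02112 m²; T_body⁴ − T_wall⁴ = 1.665×10¹³ − 2.215×10¹² = 1.443×10¹³ K⁴.
|P_net| = 0.54·5.67×10⁻⁸·0.02112·1.443×10¹³.

P_net ≈ 9340 W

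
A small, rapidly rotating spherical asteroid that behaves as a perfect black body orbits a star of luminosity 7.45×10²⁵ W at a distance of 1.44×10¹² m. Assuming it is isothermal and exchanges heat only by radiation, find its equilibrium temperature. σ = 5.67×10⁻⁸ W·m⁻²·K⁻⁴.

First find the stellar flux at distance d: S = L/(4πd²) = 7.45×10²⁵/(4π·(1.44×10¹²)²) = 2.859 W/m².
For an isothermal sphere, absorbed (1−a)S·πr² = emitted σ·4πr²·T⁴, so T⁴ = (1−a)S/(4σ).
T⁴ = 1.00·2.859/(4·5.67×10⁻⁸) = 1.261×10⁷ K⁴.

T ≈ 59.6 K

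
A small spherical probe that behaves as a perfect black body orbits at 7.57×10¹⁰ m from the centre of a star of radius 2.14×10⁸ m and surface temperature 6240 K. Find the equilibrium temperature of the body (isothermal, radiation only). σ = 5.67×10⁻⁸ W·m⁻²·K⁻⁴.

T ≈ 235 K

The star's surface emits σT_*⁴; at distance d the flux is S = σT_*⁴(R_*/d)².
S = 5.67×10⁻⁸·(6240)⁴·(2.14×10⁸/7.57×10¹⁰)² = 687.0 W/m².
For an isothermal sphere T⁴ = (1−a)S/(4σ) = 3.029×10⁹ K⁴.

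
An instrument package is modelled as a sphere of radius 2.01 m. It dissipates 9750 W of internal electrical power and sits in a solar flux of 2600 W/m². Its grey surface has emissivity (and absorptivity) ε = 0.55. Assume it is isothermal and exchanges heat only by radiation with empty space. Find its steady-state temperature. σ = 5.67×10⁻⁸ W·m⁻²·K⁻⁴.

T ≈ 364 K

At steady state, absorbed solar power + internal power = radiated power.
Absorbed: α·S·A_cross = 0.55·2600·12.69 = 18150 W (cross-section πr²).
Total input = 18150 + 9750 = 27900 W.
Radiated: εσ·A_surf·T⁴ with A_surf = 4πr² = 50.77 m².
T⁴ = 27900/(0.55·5.67×10⁻⁸·50.77) = 1.762×10¹⁰ K⁴.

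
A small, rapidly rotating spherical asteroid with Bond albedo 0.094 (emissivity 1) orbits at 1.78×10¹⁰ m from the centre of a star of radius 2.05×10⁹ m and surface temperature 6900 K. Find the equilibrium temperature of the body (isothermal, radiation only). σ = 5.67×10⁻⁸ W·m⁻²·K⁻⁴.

T ≈ 1620 K

The star's surface emits σT_*⁴; at distance d the flux is S = σT_*⁴(R_*/d)².
S = 5.67×10⁻⁸·(6900)⁴·(2.05×10⁹/1.78×10¹⁰)² = 1.705×10⁶ W/m².
For an isothermal sphere T⁴ = (1−a)S/(4σ) = 6.810×10¹² K⁴.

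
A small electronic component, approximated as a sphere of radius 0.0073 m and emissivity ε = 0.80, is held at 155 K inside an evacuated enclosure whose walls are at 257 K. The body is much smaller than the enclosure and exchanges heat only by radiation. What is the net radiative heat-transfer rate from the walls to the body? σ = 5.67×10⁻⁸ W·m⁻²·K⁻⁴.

For a small grey body in a large enclosure: P_net = εσA(T_body⁴ − T_wall⁴).
A = 4πr² = 6.697×10⁻⁴ m²; T_body⁴ − T_wall⁴ = 5.772×10⁸ − 4.362×10⁹ = -3.785×10⁹ K⁴.
|P_net| = 0.80·5.67×10⁻⁸·6.697×10⁻⁴·3.785×10⁹.

P_net ≈ 0.115 W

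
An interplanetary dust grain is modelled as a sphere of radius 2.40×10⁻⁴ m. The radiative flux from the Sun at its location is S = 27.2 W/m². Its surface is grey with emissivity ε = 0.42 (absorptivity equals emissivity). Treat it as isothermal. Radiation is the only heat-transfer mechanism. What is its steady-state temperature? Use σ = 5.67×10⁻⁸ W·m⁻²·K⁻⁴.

At equilibrium, absorbed power = emitted power.
Absorbing cross-section = πr² = 1.810×10⁻⁷ m²; emitting surface = 4πr² = 7.238×10⁻⁷ m² (ratio 4).
εS·A_cross = εσ·A_surf·T⁴  ⇒  T⁴ = S/(4σ)   (ε cancels).
T⁴ = 27.2/(4·5.67×10⁻⁸) = 1.199×10⁸ K⁴.
T = (1.199×10⁸)^(1/4).

T ≈ 105 K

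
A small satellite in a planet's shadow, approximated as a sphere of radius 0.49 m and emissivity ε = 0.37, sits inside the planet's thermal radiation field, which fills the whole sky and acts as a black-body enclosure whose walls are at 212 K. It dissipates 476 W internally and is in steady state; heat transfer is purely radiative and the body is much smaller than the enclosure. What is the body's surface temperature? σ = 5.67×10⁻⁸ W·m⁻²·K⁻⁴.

T ≈ 313 K

For a small grey body in a large enclosure, net radiated power = εσA(T⁴ − T_w⁴).
Steady state: P = εσA(T⁴ − T_w⁴) with A = 4πr² = 3.017 m².
T⁴ = P/(εσA) + T_w⁴ = 476/(0.37·5.67×10⁻⁸·3.017) + (212)⁴
    = 7.520×10⁹ + 2.020×10⁹ = 9.540×10⁹ K⁴.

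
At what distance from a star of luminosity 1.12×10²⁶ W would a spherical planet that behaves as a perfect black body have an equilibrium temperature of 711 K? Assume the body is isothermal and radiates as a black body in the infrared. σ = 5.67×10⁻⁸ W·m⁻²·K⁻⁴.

For an isothermal black-emitting sphere, (1−a)S·πr² = σ·4πr²·T⁴ ⇒ S = 4σT⁴/(1−a).
S = 4·5.67×10⁻⁸·(711)⁴/1.00 = 57960 W/m².
Flux falls as S = L/(4πd²), so d = √(L/(4πS)) = √(1.12×10²⁶/(4π·57960)).

d ≈ 1.24×10¹⁰ m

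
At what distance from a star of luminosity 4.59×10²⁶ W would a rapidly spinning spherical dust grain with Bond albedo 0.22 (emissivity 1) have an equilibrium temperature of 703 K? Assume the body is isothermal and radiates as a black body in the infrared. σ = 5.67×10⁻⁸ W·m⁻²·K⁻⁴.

For an isothermal black-emitting sphere, (1−a)S·πr² = σ·4πr²·T⁴ ⇒ S = 4σT⁴/(1−a).
S = 4·5.67×10⁻⁸·(703)⁴/0.780 = 71020 W/m².
Flux falls as S = L/(4πd²), so d = √(L/(4πS)) = √(4.59×10²⁶/(4π·71020)).

d ≈ 2.27×10¹⁰ m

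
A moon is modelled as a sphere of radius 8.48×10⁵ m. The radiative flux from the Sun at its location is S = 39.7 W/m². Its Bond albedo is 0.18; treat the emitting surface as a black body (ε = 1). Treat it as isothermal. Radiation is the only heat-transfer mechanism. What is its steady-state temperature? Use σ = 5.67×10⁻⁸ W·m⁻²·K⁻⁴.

T ≈ 109 K

At equilibrium, absorbed power = emitted power.
Absorbing cross-section = πr² = 2.259×10¹² m²; emitting surface = 4πr² = 9.037×10¹² m² (ratio 4).
(1−a)S·A_cross = εσ·A_surf·T⁴  ⇒  T⁴ = (1−a)S/(4σ).
T⁴ = 0.820·39.7/(4·5.67×10⁻⁸) = 1.435×10⁸ K⁴.
T = (1.435×10⁸)^(1/4).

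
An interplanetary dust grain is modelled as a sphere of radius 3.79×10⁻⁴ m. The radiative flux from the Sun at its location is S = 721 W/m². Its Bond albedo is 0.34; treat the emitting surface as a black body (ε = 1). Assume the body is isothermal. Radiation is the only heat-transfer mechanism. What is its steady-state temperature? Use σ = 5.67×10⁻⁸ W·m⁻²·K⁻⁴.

At equilibrium, absorbed power = emitted power.
Absorbing cross-section = πr² = 4.513×10⁻⁷ m²; emitting surface = 4πr² = 1.805×10⁻⁶ m² (ratio 4).
(1−a)S·A_cross = εσ·A_surf·T⁴  ⇒  T⁴ = (1−a)S/(4σ).
T⁴ = 0.660·721/(4·5.67×10⁻⁸) = 2.098×10⁹ K⁴.
T = (2.098×10⁹)^(1/4).

T ≈ 214 K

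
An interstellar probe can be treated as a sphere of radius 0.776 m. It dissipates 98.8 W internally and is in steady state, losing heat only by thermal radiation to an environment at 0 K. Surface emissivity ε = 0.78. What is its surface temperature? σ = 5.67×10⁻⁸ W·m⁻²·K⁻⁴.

T ≈ 131 K

Steady state: internal power = radiated power, P = εσA T⁴.
Radiating area A = 4πr² = 7.567 m².
T⁴ = P/(εσA) = 98.8/(0.78·5.67×10⁻⁸·7.567) = 2.952×10⁸ K⁴.
T = (2.952×10⁸)^(1/4).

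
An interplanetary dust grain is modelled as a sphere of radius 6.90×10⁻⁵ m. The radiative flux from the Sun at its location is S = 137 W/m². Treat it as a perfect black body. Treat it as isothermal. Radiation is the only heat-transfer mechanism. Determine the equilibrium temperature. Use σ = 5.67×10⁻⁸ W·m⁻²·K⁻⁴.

At equilibrium, absorbed power = emitted power.
Absorbing cross-section = πr² = 1.496×10⁻⁸ m²; emitting surface = 4πr² = 5.983×10⁻⁸ m² (ratio 4).
S·A_cross = εσ·A_surf·T⁴  ⇒  T⁴ = S/(4σ).
T⁴ = 1.00·137/(4·5.67×10⁻⁸) = 6.041×10⁸ K⁴.
T = (6.041×10⁸)^(1/4).

T ≈ 157 K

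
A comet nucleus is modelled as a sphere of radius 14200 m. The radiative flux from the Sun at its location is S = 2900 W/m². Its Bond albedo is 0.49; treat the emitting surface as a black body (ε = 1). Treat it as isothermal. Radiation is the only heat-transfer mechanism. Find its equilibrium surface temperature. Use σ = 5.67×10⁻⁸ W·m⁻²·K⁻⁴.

T ≈ 284 K

At equilibrium, absorbed power = emitted power.
Absorbing cross-section = πr² = 6.335×10⁸ m²; emitting surface = 4πr² = 2.534×10⁹ m² (ratio 4).
(1−a)S·A_cross = εσ·A_surf·T⁴  ⇒  T⁴ = (1−a)S/(4σ).
T⁴ = 0.510·2900/(4·5.67×10⁻⁸) = 6.521×10⁹ K⁴.
T = (6.521×10⁹)^(1/4).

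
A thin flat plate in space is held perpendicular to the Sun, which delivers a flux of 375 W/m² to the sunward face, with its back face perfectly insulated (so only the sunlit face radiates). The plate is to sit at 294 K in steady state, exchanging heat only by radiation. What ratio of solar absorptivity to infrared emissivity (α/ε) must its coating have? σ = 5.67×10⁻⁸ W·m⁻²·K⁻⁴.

Balance: αS·A = εσ·1A·T⁴ ⇒ α/ε = σT⁴/S.
α/ε = 5.67×10⁻⁸·(294)⁴/375 = 5.67×10⁻⁸·7.471×10⁹/375.

α/ε ≈ 1.13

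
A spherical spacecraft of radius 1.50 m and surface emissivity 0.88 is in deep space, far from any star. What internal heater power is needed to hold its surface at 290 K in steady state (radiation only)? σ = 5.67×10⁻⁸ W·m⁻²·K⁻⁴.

P = εσ·4πr²·T⁴.
4πr² = 28.27 m²; T⁴ = 7.073×10⁹ K⁴.
P = 0.88·5.67×10⁻⁸·28.27·7.073×10⁹.

P ≈ 9980 W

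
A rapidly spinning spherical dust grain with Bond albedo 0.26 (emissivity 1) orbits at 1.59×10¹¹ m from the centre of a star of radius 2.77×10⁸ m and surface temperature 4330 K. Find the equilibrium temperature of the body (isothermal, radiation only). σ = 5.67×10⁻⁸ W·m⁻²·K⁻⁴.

T ≈ 119 K

The star's surface emits σT_*⁴; at distance d the flux is S = σT_*⁴(R_*/d)².
S = 5.67×10⁻⁸·(4330)⁴·(2.77×10⁸/1.59×10¹¹)² = 60.49 W/m².
For an isothermal sphere T⁴ = (1−a)S/(4σ) = 1.974×10⁸ K⁴.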